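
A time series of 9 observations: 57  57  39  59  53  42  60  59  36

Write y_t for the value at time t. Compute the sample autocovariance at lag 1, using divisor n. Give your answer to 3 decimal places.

-29.679

Mean ȳ = (57 + 57 + 39 + 59 + 53 + 42 + 60 + 59 + 36)/9 = 51.3333
Σ_{t=1}^{8}(y_t−ȳ)(y_{t+1}−ȳ) = -267.1111
γ_1 = -267.1111 / 9 = -29.679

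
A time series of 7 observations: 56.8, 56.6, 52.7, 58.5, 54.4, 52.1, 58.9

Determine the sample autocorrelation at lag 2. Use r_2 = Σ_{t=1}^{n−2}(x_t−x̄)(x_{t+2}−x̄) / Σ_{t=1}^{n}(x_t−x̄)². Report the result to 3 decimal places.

Mean x̄ = (56.8 + 56.6 + 52.7 + 58.5 + 54.4 + 52.1 + 58.9)/7 = 55.7143
Numerator Σ_{t=1}^{5}(x_t−x̄)(x_{t+2}−x̄) = -11.0990
Denominator Σ(x_t−x̄)² = 43.7486
r_2 = -11.0990 / 43.7486 = -0.254

-0.254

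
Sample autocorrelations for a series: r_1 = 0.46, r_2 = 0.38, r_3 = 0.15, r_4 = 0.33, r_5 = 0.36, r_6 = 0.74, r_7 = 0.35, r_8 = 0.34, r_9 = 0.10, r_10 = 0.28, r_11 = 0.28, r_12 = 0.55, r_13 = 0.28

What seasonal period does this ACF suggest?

6

The largest autocorrelation is r_6 = 0.74, with a weaker echo at lag 12 (0.55); the remaining lags stay at or below 0.46. The elevated value at lag 1 (0.46), dropping to 0.38 at lag 2, reflects decaying short-term dependence rather than seasonality.
The dominant spike at lag 6 indicates a seasonal period of 6.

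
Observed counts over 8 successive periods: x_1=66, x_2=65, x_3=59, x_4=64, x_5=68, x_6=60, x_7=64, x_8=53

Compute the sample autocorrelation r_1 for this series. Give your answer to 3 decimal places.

-0.174

Mean x̄ = (66 + 65 + 59 + 64 + 68 + 60 + 64 + 53)/8 = 62.3750
Deviations from mean: 3.6250, 2.6250, -3.3750, 1.6250, 5.6250, -2.3750, 1.6250, -9.3750
Numerator Σ_{t=1}^{7}(x_t−x̄)(x_{t+1}−x̄) = -28.1406
Denominator Σ(x_t−x̄)² = 161.8750
r_1 = -28.1406 / 161.8750 = -0.174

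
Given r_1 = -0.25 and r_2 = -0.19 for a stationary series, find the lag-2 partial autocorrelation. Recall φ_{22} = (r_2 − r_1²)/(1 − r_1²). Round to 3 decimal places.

φ_{22} = (r_2 − r_1²) / (1 − r_1²)
r_1² = (-0.25)² = 0.0625
Numerator = -0.19 − 0.0625 = -0.2525; denominator = 1 − 0.0625 = 0.9375
φ_{22} = -0.2525 / 0.9375 = -0.269

-0.269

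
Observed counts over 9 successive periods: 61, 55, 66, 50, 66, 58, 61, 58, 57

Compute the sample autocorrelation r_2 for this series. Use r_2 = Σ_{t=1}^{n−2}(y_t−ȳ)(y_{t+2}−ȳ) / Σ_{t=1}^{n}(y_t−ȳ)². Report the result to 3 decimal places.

0.566

Mean ȳ = (61 + 55 + 66 + 50 + 66 + 58 + 61 + 58 + 57)/9 = 59.1111
Σ(y_t−ȳ)(y_{t+2}−ȳ) = (13.0123) + (37.4568) + (47.4568) + (10.1235) + (13.0123) + (1.2346) + (-3.9877) = 118.3086
Denominator Σ(y_t−ȳ)² = 208.8889
r_2 = 118.3086 / 208.8889 = 0.566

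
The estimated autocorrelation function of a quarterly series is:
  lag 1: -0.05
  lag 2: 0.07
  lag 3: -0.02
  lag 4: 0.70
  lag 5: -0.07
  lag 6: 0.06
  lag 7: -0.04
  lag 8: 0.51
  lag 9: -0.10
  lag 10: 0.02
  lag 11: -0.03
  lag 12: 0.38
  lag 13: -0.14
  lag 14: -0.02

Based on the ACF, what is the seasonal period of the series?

4

The largest autocorrelation is r_4 = 0.70, with weaker echoes at lags 8 (0.51) and 12 (0.38); the remaining lags stay at or below 0.07.
The dominant spike at lag 4 indicates a seasonal period of 4.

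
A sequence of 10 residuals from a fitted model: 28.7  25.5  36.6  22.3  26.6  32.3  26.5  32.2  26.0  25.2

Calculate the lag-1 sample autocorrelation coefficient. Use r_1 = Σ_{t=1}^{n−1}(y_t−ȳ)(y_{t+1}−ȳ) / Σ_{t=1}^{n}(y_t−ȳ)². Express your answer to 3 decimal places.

-0.525

Mean ȳ = (28.7 + 25.5 + 36.6 + 22.3 + 26.6 + 32.3 + 26.5 + 32.2 + 26.0 + 25.2)/10 = 28.1900
Numerator Σ_{t=1}^{9}(y_t−ȳ)(y_{t+1}−ȳ) = -86.6561
Denominator Σ(y_t−ȳ)² = 165.0090
r_1 = -86.6561 / 165.0090 = -0.525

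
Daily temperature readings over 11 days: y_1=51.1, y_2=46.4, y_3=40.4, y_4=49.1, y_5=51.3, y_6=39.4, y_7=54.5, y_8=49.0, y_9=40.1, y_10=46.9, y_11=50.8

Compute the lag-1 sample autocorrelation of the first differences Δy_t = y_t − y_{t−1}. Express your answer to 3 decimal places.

First differences Δy: -4.7, -6.0, 8.7, 2.2, -11.9, 15.1, -5.5, -8.9, 6.8, 3.9
Mean of differences = -0.0300
Numerator Σ(Δy_t−Δȳ)(Δy_{t+1}−Δȳ) = -278.8159
Denominator Σ(Δy_t−Δȳ)² = 679.1410
r_1(Δy) = -278.8159 / 679.1410 = -0.411

-0.411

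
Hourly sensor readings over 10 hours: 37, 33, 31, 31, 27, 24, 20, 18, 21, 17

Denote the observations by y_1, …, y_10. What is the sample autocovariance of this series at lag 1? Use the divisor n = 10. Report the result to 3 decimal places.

Mean ȳ = (37 + 33 + 31 + 31 + 27 + 24 + 20 + 18 + 21 + 17)/10 = 25.9000
Σ_{t=1}^{9}(y_t−ȳ)(y_{t+1}−ȳ) = 284.6900
γ_1 = 284.6900 / 10 = 28.469

28.469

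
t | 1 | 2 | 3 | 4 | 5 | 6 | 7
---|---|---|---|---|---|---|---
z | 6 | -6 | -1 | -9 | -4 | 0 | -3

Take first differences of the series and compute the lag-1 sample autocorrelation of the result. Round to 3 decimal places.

-0.465

First differences Δz: -12, 5, -8, 5, 4, -3
Mean of differences = -1.5000
Numerator Σ(Δz_t−Δz̄)(Δz_{t+1}−Δz̄) = -125.2500
Denominator Σ(Δz_t−Δz̄)² = 269.5000
r_1(Δz) = -125.2500 / 269.5000 = -0.465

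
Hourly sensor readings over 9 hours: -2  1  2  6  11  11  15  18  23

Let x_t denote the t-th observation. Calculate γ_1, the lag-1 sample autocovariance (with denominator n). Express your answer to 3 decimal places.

39.373

Mean x̄ = (-2 + 1 + 2 + 6 + 11 + 11 + 15 + 18 + 23)/9 = 9.4444
Σ_{t=1}^{8}(x_t−x̄)(x_{t+1}−x̄) = 354.3580
γ_1 = 354.3580 / 9 = 39.373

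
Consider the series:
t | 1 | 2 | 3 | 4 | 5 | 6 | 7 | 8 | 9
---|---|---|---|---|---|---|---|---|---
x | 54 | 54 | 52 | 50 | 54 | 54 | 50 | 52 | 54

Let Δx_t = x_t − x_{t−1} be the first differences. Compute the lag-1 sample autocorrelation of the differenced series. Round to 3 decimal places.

First differences Δx: 0, -2, -2, 4, 0, -4, 2, 2
Mean of differences = 0.0000
Numerator Σ(Δx_t−Δx̄)(Δx_{t+1}−Δx̄) = -8.0000
Denominator Σ(Δx_t−Δx̄)² = 48.0000
r_1(Δx) = -8.0000 / 48.0000 = -0.167

-0.167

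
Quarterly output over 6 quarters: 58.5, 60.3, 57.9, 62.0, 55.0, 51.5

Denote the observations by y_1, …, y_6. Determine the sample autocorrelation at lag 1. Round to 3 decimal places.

0.130

Mean ȳ = (58.5 + 60.3 + 57.9 + 62.0 + 55.0 + 51.5)/6 = 57.5333
Numerator Σ_{t=1}^{5}(y_t−ȳ)(y_{t+1}−ȳ) = 9.2956
Denominator Σ(y_t−ȳ)² = 71.4933
r_1 = 9.2956 / 71.4933 = 0.130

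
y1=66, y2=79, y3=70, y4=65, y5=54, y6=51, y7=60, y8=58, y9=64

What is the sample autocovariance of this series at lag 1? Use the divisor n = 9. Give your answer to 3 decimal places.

Mean ȳ = (66 + 79 + 70 + 65 + 54 + 51 + 60 + 58 + 64)/9 = 63.0000
Σ_{t=1}^{8}(y_t−ȳ)(y_{t+1}−ȳ) = 310.0000
γ_1 = 310.0000 / 9 = 34.444

34.444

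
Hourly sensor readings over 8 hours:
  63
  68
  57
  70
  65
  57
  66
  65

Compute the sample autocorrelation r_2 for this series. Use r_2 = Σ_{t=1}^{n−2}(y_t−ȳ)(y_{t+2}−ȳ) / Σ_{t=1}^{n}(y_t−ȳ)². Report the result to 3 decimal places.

Mean ȳ = (63 + 68 + 57 + 70 + 65 + 57 + 66 + 65)/8 = 63.8750
Deviations from mean: -0.8750, 4.1250, -6.8750, 6.1250, 1.1250, -6.8750, 2.1250, 1.1250
Numerator Σ_{t=1}^{6}(y_t−ȳ)(y_{t+2}−ȳ) = -23.9063
Denominator Σ(y_t−ȳ)² = 156.8750
r_2 = -23.9063 / 156.8750 = -0.152

-0.152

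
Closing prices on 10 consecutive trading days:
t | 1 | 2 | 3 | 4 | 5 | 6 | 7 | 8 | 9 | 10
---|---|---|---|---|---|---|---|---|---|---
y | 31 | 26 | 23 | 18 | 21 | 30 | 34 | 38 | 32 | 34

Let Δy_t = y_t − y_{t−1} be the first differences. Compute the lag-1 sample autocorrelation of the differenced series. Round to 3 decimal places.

First differences Δy: -5, -3, -5, 3, 9, 4, 4, -6, 2
Mean of differences = 0.3333
Numerator Σ(Δy_t−Δȳ)(Δy_{t+1}−Δȳ) = 55.8889
Denominator Σ(Δy_t−Δȳ)² = 220.0000
r_1(Δy) = 55.8889 / 220.0000 = 0.254

0.254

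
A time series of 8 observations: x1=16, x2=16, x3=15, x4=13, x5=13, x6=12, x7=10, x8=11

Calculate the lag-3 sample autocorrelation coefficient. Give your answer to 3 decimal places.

-0.062

Mean x̄ = (16 + 16 + 15 + 13 + 13 + 12 + 10 + 11)/8 = 13.2500
Deviations from mean: 2.7500, 2.7500, 1.7500, -0.2500, -0.2500, -1.2500, -3.2500, -2.2500
Σ(x_t−x̄)(x_{t+3}−x̄) = (-0.6875) + (-0.6875) + (-2.1875) + (0.8125) + (0.5625) = -2.1875
Denominator Σ(x_t−x̄)² = 35.5000
r_3 = -2.1875 / 35.5000 = -0.062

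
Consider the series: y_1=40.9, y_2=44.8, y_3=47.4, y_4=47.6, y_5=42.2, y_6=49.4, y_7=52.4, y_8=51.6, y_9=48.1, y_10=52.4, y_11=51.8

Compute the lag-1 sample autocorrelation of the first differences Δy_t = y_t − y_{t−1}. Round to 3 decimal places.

First differences Δy: 3.9, 2.6, 0.2, -5.4, 7.2, 3.0, -0.8, -3.5, 4.3, -0.6
Mean of differences = 1.0900
Numerator Σ(Δy_t−Δȳ)(Δy_{t+1}−Δȳ) = -34.4021
Denominator Σ(Δy_t−Δȳ)² = 131.8690
r_1(Δy) = -34.4021 / 131.8690 = -0.261

-0.261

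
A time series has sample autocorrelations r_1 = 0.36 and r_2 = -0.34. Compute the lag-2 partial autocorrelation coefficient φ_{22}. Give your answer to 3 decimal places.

φ_{22} = (r_2 − r_1²) / (1 − r_1²)
r_1² = (0.36)² = 0.1296
Numerator = -0.34 − 0.1296 = -0.4696; denominator = 1 − 0.1296 = 0.8704
φ_{22} = -0.4696 / 0.8704 = -0.540

-0.540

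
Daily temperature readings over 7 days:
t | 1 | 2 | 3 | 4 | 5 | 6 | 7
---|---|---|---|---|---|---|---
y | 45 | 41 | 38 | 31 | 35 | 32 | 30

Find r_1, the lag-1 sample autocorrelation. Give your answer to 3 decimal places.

Mean ȳ = (45 + 41 + 38 + 31 + 35 + 32 + 30)/7 = 36.0000
Deviations from mean: 9.0000, 5.0000, 2.0000, -5.0000, -1.0000, -4.0000, -6.0000
Numerator Σ_{t=1}^{6}(y_t−ȳ)(y_{t+1}−ȳ) = 78.0000
Denominator Σ(y_t−ȳ)² = 188.0000
r_1 = 78.0000 / 188.0000 = 0.415

0.415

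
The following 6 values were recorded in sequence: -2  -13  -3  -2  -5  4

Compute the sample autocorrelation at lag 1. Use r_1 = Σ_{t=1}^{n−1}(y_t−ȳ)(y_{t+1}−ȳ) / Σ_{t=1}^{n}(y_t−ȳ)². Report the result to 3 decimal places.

Mean ȳ = (-2 − 13 − 3 − 2 − 5 + 4)/6 = -3.5000
Deviations from mean: 1.5000, -9.5000, 0.5000, 1.5000, -1.5000, 7.5000
Σ(y_t−ȳ)(y_{t+1}−ȳ) = (-14.2500) + (-4.7500) + (0.7500) + (-2.2500) + (-11.2500) = -31.7500
Denominator Σ(y_t−ȳ)² = 153.5000
r_1 = -31.7500 / 153.5000 = -0.207

-0.207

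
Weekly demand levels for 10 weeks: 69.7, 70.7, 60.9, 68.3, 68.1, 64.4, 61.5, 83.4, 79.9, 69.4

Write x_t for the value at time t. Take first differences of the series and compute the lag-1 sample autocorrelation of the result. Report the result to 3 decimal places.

First differences Δx: 1.0, -9.8, 7.4, -0.2, -3.7, -2.9, 21.9, -3.5, -10.5
Mean of differences = -0.0333
Numerator Σ(Δx_t−Δx̄)(Δx_{t+1}−Δx̄) = -175.4344
Denominator Σ(Δx_t−Δx̄)² = 776.0400
r_1(Δx) = -175.4344 / 776.0400 = -0.226

-0.226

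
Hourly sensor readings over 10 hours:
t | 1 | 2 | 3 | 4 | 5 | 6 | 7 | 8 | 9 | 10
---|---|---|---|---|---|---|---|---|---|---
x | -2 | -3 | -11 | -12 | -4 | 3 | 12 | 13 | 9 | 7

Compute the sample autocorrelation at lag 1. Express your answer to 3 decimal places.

0.778

Mean x̄ = (-2 − 3 − 11 − 12 − 4 + 3 + 12 + 13 + 9 + 7)/10 = 1.2000
Numerator Σ_{t=1}^{9}(x_t−x̄)(x_{t+1}−x̄) = 569.1600
Denominator Σ(x_t−x̄)² = 731.6000
r_1 = 569.1600 / 731.6000 = 0.778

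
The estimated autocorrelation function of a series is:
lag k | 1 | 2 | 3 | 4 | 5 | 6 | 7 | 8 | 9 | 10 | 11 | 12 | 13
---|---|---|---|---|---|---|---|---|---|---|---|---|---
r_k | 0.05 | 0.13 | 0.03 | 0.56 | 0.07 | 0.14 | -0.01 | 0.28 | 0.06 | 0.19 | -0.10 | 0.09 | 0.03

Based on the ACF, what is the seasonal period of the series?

4

The largest autocorrelation is r_4 = 0.56, with a weaker echo at lag 8 (0.28); the remaining lags stay at or below 0.19.
The dominant spike at lag 4 indicates a seasonal period of 4.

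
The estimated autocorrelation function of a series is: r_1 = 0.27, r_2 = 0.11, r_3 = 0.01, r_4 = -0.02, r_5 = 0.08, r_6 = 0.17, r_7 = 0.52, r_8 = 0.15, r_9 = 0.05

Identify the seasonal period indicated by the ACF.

7

The largest autocorrelation is r_7 = 0.52; the remaining lags stay at or below 0.27. The elevated value at lag 1 (0.27), dropping to 0.11 at lag 2, reflects decaying short-term dependence rather than seasonality.
The dominant spike at lag 7 indicates a seasonal period of 7.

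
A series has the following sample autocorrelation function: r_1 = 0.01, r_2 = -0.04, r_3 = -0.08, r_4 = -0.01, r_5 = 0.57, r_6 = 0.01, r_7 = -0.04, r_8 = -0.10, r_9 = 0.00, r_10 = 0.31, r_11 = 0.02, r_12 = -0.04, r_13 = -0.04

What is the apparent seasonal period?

The largest autocorrelation is r_5 = 0.57, with a weaker echo at lag 10 (0.31); the remaining lags stay at or below 0.02.
The dominant spike at lag 5 indicates a seasonal period of 5.

5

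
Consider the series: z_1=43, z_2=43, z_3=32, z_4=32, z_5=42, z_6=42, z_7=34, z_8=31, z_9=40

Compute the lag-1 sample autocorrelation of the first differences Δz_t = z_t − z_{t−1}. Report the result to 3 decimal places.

First differences Δz: 0, -11, 0, 10, 0, -8, -3, 9
Mean of differences = -0.3750
Numerator Σ(Δz_t−Δz̄)(Δz_{t+1}−Δz̄) = -7.6406
Denominator Σ(Δz_t−Δz̄)² = 373.8750
r_1(Δz) = -7.6406 / 373.8750 = -0.020

-0.020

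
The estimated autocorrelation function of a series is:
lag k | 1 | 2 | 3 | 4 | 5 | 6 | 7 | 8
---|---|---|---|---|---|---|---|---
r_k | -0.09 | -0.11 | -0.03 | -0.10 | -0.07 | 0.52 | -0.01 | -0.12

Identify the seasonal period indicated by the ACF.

The largest autocorrelation is r_6 = 0.52; the remaining lags stay at or below -0.01.
The dominant spike at lag 6 indicates a seasonal period of 6.

6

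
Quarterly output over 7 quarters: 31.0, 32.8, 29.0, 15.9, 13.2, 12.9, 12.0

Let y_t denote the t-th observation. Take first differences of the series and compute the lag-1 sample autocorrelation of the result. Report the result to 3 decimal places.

First differences Δy: 1.8, -3.8, -13.1, -2.7, -0.3, -0.9
Mean of differences = -3.1667
Numerator Σ(Δy_t−Δȳ)(Δy_{t+1}−Δȳ) = 6.3456
Denominator Σ(Δy_t−Δȳ)² = 137.3133
r_1(Δy) = 6.3456 / 137.3133 = 0.046

0.046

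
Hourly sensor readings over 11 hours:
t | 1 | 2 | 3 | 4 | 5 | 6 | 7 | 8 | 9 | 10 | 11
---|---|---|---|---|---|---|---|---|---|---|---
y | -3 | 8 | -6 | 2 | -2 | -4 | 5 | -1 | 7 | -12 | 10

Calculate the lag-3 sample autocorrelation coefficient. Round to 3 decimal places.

-0.187

Mean ȳ = (-3 + 8 − 6 + 2 − 2 − 4 + 5 − 1 + 7 − 12 + 10)/11 = 0.3636
Numerator Σ_{t=1}^{8}(y_t−ȳ)(y_{t+3}−ȳ) = -84.3967
Denominator Σ(y_t−ȳ)² = 450.5455
r_3 = -84.3967 / 450.5455 = -0.187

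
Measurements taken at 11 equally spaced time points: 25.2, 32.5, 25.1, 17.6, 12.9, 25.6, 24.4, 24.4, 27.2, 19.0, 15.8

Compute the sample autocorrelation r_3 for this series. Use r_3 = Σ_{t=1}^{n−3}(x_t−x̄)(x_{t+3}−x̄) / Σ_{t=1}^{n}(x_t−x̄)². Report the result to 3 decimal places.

Mean x̄ = (25.2 + 32.5 + 25.1 + 17.6 + 12.9 + 25.6 + 24.4 + 24.4 + 27.2 + 19.0 + 15.8)/11 = 22.7000
Numerator Σ_{t=1}^{8}(x_t−x̄)(x_{t+3}−x̄) = -132.1300
Denominator Σ(x_t−x̄)² = 325.8400
r_3 = -132.1300 / 325.8400 = -0.406

-0.406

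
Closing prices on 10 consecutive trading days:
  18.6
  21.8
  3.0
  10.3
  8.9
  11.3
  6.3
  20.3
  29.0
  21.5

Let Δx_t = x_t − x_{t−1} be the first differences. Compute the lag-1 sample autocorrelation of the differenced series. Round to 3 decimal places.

-0.308

First differences Δx: 3.2, -18.8, 7.3, -1.4, 2.4, -5.0, 14.0, 8.7, -7.5
Mean of differences = 0.3222
Numerator Σ(Δx_t−Δx̄)(Δx_{t+1}−Δx̄) = -238.8538
Denominator Σ(Δx_t−Δx̄)² = 776.6956
r_1(Δx) = -238.8538 / 776.6956 = -0.308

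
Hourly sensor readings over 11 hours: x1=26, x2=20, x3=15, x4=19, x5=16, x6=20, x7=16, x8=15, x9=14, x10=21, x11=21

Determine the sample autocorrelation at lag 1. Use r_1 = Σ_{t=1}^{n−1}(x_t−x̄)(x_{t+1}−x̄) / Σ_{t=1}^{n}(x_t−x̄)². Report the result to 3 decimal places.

0.111

Mean x̄ = (26 + 20 + 15 + 19 + 16 + 20 + 16 + 15 + 14 + 21 + 21)/11 = 18.4545
Numerator Σ_{t=1}^{10}(x_t−x̄)(x_{t+1}−x̄) = 14.5207
Denominator Σ(x_t−x̄)² = 130.7273
r_1 = 14.5207 / 130.7273 = 0.111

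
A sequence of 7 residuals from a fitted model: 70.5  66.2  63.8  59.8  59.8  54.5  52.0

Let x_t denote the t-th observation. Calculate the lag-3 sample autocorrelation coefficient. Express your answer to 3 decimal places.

-0.100

Mean x̄ = (70.5 + 66.2 + 63.8 + 59.8 + 59.8 + 54.5 + 52.0)/7 = 60.9429
Numerator Σ_{t=1}^{4}(x_t−x̄)(x_{t+3}−x̄) = -25.1184
Denominator Σ(x_t−x̄)² = 251.2371
r_3 = -25.1184 / 251.2371 = -0.100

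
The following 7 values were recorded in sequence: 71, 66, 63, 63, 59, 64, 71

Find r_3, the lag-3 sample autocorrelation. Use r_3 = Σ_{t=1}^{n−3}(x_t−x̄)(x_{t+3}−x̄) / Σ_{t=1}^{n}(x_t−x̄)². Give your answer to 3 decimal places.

-0.236

Mean x̄ = (71 + 66 + 63 + 63 + 59 + 64 + 71)/7 = 65.2857
Deviations from mean: 5.7143, 0.7143, -2.2857, -2.2857, -6.2857, -1.2857, 5.7143
Σ(x_t−x̄)(x_{t+3}−x̄) = (-13.0612) + (-4.4898) + (2.9388) + (-13.0612) = -27.6735
Denominator Σ(x_t−x̄)² = 117.4286
r_3 = -27.6735 / 117.4286 = -0.236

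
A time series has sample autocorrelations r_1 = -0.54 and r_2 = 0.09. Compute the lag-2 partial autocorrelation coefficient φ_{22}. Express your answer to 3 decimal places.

φ_{22} = (r_2 − r_1²) / (1 − r_1²)
r_1² = (-0.54)² = 0.2916
Numerator = 0.09 − 0.2916 = -0.2016; denominator = 1 − 0.2916 = 0.7084
φ_{22} = -0.2016 / 0.7084 = -0.285

-0.285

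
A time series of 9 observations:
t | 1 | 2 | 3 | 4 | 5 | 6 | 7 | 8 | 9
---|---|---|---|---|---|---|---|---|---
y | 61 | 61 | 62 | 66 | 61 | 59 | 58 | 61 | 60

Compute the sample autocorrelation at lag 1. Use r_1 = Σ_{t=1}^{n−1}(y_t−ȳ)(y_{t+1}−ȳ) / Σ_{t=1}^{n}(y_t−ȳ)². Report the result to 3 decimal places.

0.275

Mean ȳ = (61 + 61 + 62 + 66 + 61 + 59 + 58 + 61 + 60)/9 = 61.0000
Numerator Σ_{t=1}^{8}(y_t−ȳ)(y_{t+1}−ȳ) = 11.0000
Denominator Σ(y_t−ȳ)² = 40.0000
r_1 = 11.0000 / 40.0000 = 0.275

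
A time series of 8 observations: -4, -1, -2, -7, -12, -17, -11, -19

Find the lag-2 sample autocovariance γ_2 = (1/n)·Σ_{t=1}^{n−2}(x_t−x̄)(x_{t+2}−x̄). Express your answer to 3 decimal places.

12.465

Mean x̄ = (-4 − 1 − 2 − 7 − 12 − 17 − 11 − 19)/8 = -9.1250
Σ_{t=1}^{6}(x_t−x̄)(x_{t+2}−x̄) = 99.7188
γ_2 = 99.7188 / 8 = 12.465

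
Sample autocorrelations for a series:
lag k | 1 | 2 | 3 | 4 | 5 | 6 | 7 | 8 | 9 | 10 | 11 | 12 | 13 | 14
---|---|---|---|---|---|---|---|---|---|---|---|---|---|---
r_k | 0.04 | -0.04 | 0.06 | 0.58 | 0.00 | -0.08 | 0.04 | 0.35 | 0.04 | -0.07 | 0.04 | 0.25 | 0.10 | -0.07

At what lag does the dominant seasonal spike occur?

The largest autocorrelation is r_4 = 0.58, with weaker echoes at lags 8 (0.35) and 12 (0.25); the remaining lags stay at or below 0.10.
The dominant spike at lag 4 indicates a seasonal period of 4.

4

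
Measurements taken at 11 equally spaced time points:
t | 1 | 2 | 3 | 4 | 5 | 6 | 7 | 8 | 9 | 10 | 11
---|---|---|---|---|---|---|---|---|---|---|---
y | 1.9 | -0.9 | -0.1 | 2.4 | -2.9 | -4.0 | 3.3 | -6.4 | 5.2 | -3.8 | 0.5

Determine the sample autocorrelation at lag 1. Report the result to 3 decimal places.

Mean ȳ = (1.9 − 0.9 − 0.1 + 2.4 − 2.9 − 4.0 + 3.3 − 6.4 + 5.2 − 3.8 + 0.5)/11 = -0.4364
Numerator Σ_{t=1}^{10}(y_t−ȳ)(y_{t+1}−ȳ) = -89.8122
Denominator Σ(y_t−ȳ)² = 126.0855
r_1 = -89.8122 / 126.0855 = -0.712

-0.712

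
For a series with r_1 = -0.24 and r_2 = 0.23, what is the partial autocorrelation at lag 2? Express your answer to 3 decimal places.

φ_{22} = (r_2 − r_1²) / (1 − r_1²)
r_1² = (-0.24)² = 0.0576
Numerator = 0.23 − 0.0576 = 0.1724; denominator = 1 − 0.0576 = 0.9424
φ_{22} = 0.1724 / 0.9424 = 0.183

0.183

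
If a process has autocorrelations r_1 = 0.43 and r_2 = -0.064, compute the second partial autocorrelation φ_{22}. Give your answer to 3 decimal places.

-0.305

φ_{22} = (r_2 − r_1²) / (1 − r_1²)
r_1² = (0.43)² = 0.1849
Numerator = -0.064 − 0.1849 = -0.2489; denominator = 1 − 0.1849 = 0.8151
φ_{22} = -0.2489 / 0.8151 = -0.305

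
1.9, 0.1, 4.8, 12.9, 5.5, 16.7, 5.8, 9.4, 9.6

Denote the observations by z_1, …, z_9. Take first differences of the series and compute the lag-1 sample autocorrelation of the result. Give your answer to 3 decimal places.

-0.717

First differences Δz: -1.8, 4.7, 8.1, -7.4, 11.2, -10.9, 3.6, 0.2
Mean of differences = 0.9625
Numerator Σ(Δz_t−Δz̄)(Δz_{t+1}−Δz̄) = -283.6877
Denominator Σ(Δz_t−Δz̄)² = 395.5388
r_1(Δz) = -283.6877 / 395.5388 = -0.717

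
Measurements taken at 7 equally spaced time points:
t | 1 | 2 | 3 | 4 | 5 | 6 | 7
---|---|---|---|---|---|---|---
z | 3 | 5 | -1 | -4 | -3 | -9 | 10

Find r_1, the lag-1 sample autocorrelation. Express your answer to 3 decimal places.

Mean z̄ = (3 + 5 − 1 − 4 − 3 − 9 + 10)/7 = 0.1429
Numerator Σ_{t=1}^{6}(z_t−z̄)(z_{t+1}−z̄) = -35.3061
Denominator Σ(z_t−z̄)² = 240.8571
r_1 = -35.3061 / 240.8571 = -0.147

-0.147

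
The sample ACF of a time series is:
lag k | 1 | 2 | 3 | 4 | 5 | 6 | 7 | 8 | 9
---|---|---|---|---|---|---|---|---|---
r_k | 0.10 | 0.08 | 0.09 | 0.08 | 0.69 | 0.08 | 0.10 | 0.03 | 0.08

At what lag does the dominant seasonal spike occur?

The largest autocorrelation is r_5 = 0.69; the remaining lags stay at or below 0.10.
The dominant spike at lag 5 indicates a seasonal period of 5.

5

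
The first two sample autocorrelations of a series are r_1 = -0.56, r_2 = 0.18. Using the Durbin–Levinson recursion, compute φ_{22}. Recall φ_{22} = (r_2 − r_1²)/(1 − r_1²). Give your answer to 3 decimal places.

-0.195

φ_{22} = (r_2 − r_1²) / (1 − r_1²)
r_1² = (-0.56)² = 0.3136
Numerator = 0.18 − 0.3136 = -0.1336; denominator = 1 − 0.3136 = 0.6864
φ_{22} = -0.1336 / 0.6864 = -0.195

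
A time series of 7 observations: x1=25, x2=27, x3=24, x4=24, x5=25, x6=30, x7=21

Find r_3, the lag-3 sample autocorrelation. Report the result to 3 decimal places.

Mean x̄ = (25 + 27 + 24 + 24 + 25 + 30 + 21)/7 = 25.1429
Deviations from mean: -0.1429, 1.8571, -1.1429, -1.1429, -0.1429, 4.8571, -4.1429
Numerator Σ_{t=1}^{4}(x_t−x̄)(x_{t+3}−x̄) = -0.9184
Denominator Σ(x_t−x̄)² = 46.8571
r_3 = -0.9184 / 46.8571 = -0.020

-0.020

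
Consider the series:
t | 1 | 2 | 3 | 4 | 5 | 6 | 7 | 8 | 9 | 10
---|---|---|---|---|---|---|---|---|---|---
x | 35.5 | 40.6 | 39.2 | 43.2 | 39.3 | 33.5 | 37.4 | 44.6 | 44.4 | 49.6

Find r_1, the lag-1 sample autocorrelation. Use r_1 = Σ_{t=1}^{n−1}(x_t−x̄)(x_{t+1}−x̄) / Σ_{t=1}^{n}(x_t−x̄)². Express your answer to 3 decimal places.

Mean x̄ = (35.5 + 40.6 + 39.2 + 43.2 + 39.3 + 33.5 + 37.4 + 44.6 + 44.4 + 49.6)/10 = 40.7300
Numerator Σ_{t=1}^{9}(x_t−x̄)(x_{t+1}−x̄) = 61.8511
Denominator Σ(x_t−x̄)² = 208.3410
r_1 = 61.8511 / 208.3410 = 0.297

0.297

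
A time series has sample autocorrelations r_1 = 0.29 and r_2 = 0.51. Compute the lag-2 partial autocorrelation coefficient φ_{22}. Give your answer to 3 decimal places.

0.465

φ_{22} = (r_2 − r_1²) / (1 − r_1²)
r_1² = (0.29)² = 0.0841
Numerator = 0.51 − 0.0841 = 0.4259; denominator = 1 − 0.0841 = 0.9159
φ_{22} = 0.4259 / 0.9159 = 0.465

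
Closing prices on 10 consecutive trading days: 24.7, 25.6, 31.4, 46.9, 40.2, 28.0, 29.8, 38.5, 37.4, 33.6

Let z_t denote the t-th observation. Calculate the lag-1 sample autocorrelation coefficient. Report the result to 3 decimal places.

0.291

Mean z̄ = (24.7 + 25.6 + 31.4 + 46.9 + 40.2 + 28.0 + 29.8 + 38.5 + 37.4 + 33.6)/10 = 33.6100
Numerator Σ_{t=1}^{9}(z_t−z̄)(z_{t+1}−z̄) = 131.5499
Denominator Σ(z_t−z̄)² = 452.7490
r_1 = 131.5499 / 452.7490 = 0.291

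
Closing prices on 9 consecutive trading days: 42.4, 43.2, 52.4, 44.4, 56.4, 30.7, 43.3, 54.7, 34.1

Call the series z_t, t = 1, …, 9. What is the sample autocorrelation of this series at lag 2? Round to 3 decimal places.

Mean z̄ = (42.4 + 43.2 + 52.4 + 44.4 + 56.4 + 30.7 + 43.3 + 54.7 + 34.1)/9 = 44.6222
Σ(z_t−z̄)(z_{t+2}−z̄) = (-17.2840) + (0.3160) + (91.6049) + (3.0938) + (-15.5728) + (-140.3051) + (13.9127) = -64.2343
Denominator Σ(z_t−z̄)² = 614.0756
r_2 = -64.2343 / 614.0756 = -0.105

-0.105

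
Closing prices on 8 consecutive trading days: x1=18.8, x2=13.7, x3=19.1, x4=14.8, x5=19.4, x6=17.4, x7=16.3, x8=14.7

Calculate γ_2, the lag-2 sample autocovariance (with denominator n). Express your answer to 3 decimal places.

Mean x̄ = (18.8 + 13.7 + 19.1 + 14.8 + 19.4 + 17.4 + 16.3 + 14.7)/8 = 16.7750
Deviations: 2.0250, -3.0750, 2.3250, -1.9750, 2.6250, 0.6250, -0.4750, -2.0750
Σ_{t=1}^{6}(x_t−x̄)(x_{t+2}−x̄) = 13.1063
γ_2 = 13.1063 / 8 = 1.638

1.638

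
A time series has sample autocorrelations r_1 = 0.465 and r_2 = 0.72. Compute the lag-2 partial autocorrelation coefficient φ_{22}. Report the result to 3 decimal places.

φ_{22} = (r_2 − r_1²) / (1 − r_1²)
r_1² = (0.465)² = 0.216225
Numerator = 0.72 − 0.2162 = 0.5038; denominator = 1 − 0.2162 = 0.7838
φ_{22} = 0.5038 / 0.7838 = 0.643

0.643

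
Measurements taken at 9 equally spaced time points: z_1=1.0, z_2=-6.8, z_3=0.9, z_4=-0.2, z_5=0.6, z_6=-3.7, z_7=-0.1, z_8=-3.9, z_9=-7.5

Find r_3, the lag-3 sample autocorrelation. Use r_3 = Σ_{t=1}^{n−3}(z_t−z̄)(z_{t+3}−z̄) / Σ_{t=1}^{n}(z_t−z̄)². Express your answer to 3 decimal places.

-0.042

Mean z̄ = (1.0 − 6.8 + 0.9 − 0.2 + 0.6 − 3.7 − 0.1 − 3.9 − 7.5)/9 = -2.1889
Numerator Σ_{t=1}^{6}(z_t−z̄)(z_{t+3}−z̄) = -3.7770
Denominator Σ(z_t−z̄)² = 90.4889
r_3 = -3.7770 / 90.4889 = -0.042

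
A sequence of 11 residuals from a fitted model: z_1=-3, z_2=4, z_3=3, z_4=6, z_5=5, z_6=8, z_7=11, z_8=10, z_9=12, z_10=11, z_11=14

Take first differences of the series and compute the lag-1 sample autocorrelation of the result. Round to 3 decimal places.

First differences Δz: 7, -1, 3, -1, 3, 3, -1, 2, -1, 3
Mean of differences = 1.7000
Numerator Σ(Δz_t−Δz̄)(Δz_{t+1}−Δz̄) = -31.7900
Denominator Σ(Δz_t−Δz̄)² = 64.1000
r_1(Δz) = -31.7900 / 64.1000 = -0.496

-0.496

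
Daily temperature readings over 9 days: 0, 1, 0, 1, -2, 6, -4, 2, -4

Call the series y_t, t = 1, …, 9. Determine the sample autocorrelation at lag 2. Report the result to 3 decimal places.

0.551

Mean ȳ = (0 + 1 + 0 + 1 − 2 + 6 − 4 + 2 − 4)/9 = 0.0000
Numerator Σ_{t=1}^{7}(y_t−ȳ)(y_{t+2}−ȳ) = 43.0000
Denominator Σ(y_t−ȳ)² = 78.0000
r_2 = 43.0000 / 78.0000 = 0.551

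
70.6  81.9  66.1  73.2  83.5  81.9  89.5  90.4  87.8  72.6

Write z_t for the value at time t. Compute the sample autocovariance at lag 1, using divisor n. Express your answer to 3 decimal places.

Mean z̄ = (70.6 + 81.9 + 66.1 + 73.2 + 83.5 + 81.9 + 89.5 + 90.4 + 87.8 + 72.6)/10 = 79.7500
Σ_{t=1}^{9}(z_t−z̄)(z_{t+1}−z̄) = 176.8625
γ_1 = 176.8625 / 10 = 17.686

17.686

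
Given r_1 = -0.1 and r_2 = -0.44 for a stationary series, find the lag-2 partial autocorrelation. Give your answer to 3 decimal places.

-0.455

φ_{22} = (r_2 − r_1²) / (1 − r_1²)
r_1² = (-0.1)² = 0.01
Numerator = -0.44 − 0.0100 = -0.4500; denominator = 1 − 0.0100 = 0.9900
φ_{22} = -0.4500 / 0.9900 = -0.455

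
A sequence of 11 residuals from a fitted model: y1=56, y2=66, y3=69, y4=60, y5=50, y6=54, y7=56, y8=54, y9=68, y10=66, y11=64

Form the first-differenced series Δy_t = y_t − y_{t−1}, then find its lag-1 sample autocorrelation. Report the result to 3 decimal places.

0.009

First differences Δy: 10, 3, -9, -10, 4, 2, -2, 14, -2, -2
Mean of differences = 0.8000
Numerator Σ(Δy_t−Δȳ)(Δy_{t+1}−Δȳ) = 4.3600
Denominator Σ(Δy_t−Δȳ)² = 511.6000
r_1(Δy) = 4.3600 / 511.6000 = 0.009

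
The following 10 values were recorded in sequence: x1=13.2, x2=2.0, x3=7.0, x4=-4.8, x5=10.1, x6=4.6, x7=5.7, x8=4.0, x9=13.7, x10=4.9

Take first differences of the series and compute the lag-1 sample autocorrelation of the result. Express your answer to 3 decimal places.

-0.666

First differences Δx: -11.2, 5.0, -11.8, 14.9, -5.5, 1.1, -1.7, 9.7, -8.8
Mean of differences = -0.9222
Numerator Σ(Δx_t−Δx̄)(Δx_{t+1}−Δx̄) = -472.6005
Denominator Σ(Δx_t−Δx̄)² = 709.9156
r_1(Δx) = -472.6005 / 709.9156 = -0.666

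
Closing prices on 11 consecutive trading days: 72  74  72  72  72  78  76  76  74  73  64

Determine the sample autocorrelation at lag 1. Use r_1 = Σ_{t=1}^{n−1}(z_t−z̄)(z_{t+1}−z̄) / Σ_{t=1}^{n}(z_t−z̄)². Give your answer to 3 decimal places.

Mean z̄ = (72 + 74 + 72 + 72 + 72 + 78 + 76 + 76 + 74 + 73 + 64)/11 = 73.0000
Numerator Σ_{t=1}^{10}(z_t−z̄)(z_{t+1}−z̄) = 22.0000
Denominator Σ(z_t−z̄)² = 130.0000
r_1 = 22.0000 / 130.0000 = 0.169

0.169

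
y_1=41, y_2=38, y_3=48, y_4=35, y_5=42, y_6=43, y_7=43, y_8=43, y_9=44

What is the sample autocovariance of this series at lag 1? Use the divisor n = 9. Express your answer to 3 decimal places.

-6.471

Mean ȳ = (41 + 38 + 48 + 35 + 42 + 43 + 43 + 43 + 44)/9 = 41.8889
Σ_{t=1}^{8}(y_t−ȳ)(y_{t+1}−ȳ) = -58.2346
γ_1 = -58.2346 / 9 = -6.471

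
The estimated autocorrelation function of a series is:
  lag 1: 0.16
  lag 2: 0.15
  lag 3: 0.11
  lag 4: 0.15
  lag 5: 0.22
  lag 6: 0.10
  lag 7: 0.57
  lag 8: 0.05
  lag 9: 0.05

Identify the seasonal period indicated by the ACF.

7

The largest autocorrelation is r_7 = 0.57; the remaining lags stay at or below 0.22.
The dominant spike at lag 7 indicates a seasonal period of 7.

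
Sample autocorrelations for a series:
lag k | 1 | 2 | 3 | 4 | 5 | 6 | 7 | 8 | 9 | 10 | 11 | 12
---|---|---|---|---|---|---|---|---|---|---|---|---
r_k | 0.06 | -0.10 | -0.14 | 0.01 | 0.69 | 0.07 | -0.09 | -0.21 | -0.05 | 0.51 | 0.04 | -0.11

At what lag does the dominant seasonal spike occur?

The largest autocorrelation is r_5 = 0.69, with a weaker echo at lag 10 (0.51); the remaining lags stay at or below 0.07.
The dominant spike at lag 5 indicates a seasonal period of 5.

5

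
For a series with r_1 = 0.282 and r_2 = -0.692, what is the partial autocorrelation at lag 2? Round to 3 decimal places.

-0.838

φ_{22} = (r_2 − r_1²) / (1 − r_1²)
r_1² = (0.282)² = 0.079524
Numerator = -0.692 − 0.0795 = -0.7715; denominator = 1 − 0.0795 = 0.9205
φ_{22} = -0.7715 / 0.9205 = -0.838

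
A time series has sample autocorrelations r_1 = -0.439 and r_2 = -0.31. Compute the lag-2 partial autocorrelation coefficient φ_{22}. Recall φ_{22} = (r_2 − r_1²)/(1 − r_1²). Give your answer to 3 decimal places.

-0.623

φ_{22} = (r_2 − r_1²) / (1 − r_1²)
r_1² = (-0.439)² = 0.192721
Numerator = -0.31 − 0.1927 = -0.5027; denominator = 1 − 0.1927 = 0.8073
φ_{22} = -0.5027 / 0.8073 = -0.623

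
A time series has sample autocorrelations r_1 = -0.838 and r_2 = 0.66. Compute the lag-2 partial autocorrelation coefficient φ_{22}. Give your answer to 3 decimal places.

φ_{22} = (r_2 − r_1²) / (1 − r_1²)
r_1² = (-0.838)² = 0.702244
Numerator = 0.66 − 0.7022 = -0.0422; denominator = 1 − 0.7022 = 0.2978
φ_{22} = -0.0422 / 0.2978 = -0.142

-0.142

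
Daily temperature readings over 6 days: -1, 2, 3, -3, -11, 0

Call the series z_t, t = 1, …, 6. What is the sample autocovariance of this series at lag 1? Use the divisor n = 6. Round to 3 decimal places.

1.704

Mean z̄ = (-1 + 2 + 3 − 3 − 11 + 0)/6 = -1.6667
Deviations: 0.6667, 3.6667, 4.6667, -1.3333, -9.3333, 1.6667
Σ_{t=1}^{5}(z_t−z̄)(z_{t+1}−z̄) = 10.2222
γ_1 = 10.2222 / 6 = 1.704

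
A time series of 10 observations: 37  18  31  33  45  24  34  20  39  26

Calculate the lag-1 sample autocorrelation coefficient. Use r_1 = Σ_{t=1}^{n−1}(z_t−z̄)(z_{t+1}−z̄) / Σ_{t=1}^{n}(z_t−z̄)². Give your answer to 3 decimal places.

-0.493

Mean z̄ = (37 + 18 + 31 + 33 + 45 + 24 + 34 + 20 + 39 + 26)/10 = 30.7000
Numerator Σ_{t=1}^{9}(z_t−z̄)(z_{t+1}−z̄) = -331.2900
Denominator Σ(z_t−z̄)² = 672.1000
r_1 = -331.2900 / 672.1000 = -0.493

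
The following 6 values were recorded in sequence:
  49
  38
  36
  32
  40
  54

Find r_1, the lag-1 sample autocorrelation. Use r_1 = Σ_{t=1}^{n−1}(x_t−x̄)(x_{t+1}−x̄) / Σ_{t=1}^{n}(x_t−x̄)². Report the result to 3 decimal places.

Mean x̄ = (49 + 38 + 36 + 32 + 40 + 54)/6 = 41.5000
Deviations from mean: 7.5000, -3.5000, -5.5000, -9.5000, -1.5000, 12.5000
Σ(x_t−x̄)(x_{t+1}−x̄) = (-26.2500) + (19.2500) + (52.2500) + (14.2500) + (-18.7500) = 40.7500
Denominator Σ(x_t−x̄)² = 347.5000
r_1 = 40.7500 / 347.5000 = 0.117

0.117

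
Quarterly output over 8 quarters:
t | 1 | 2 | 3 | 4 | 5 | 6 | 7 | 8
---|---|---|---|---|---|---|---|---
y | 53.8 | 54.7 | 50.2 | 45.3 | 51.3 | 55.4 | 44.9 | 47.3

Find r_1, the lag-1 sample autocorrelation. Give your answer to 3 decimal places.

0.035

Mean ȳ = (53.8 + 54.7 + 50.2 + 45.3 + 51.3 + 55.4 + 44.9 + 47.3)/8 = 50.3625
Deviations from mean: 3.4375, 4.3375, -0.1625, -5.0625, 0.9375, 5.0375, -5.4625, -3.0625
Σ(y_t−ȳ)(y_{t+1}−ȳ) = (14.9102) + (-0.7048) + (0.8227) + (-4.7461) + (4.7227) + (-27.5173) + (16.7289) = 4.2161
Denominator Σ(y_t−ȳ)² = 121.7588
r_1 = 4.2161 / 121.7588 = 0.035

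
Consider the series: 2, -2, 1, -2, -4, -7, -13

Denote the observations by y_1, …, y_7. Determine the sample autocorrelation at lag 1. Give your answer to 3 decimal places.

Mean ȳ = (2 − 2 + 1 − 2 − 4 − 7 − 13)/7 = -3.5714
Deviations from mean: 5.5714, 1.5714, 4.5714, 1.5714, -0.4286, -3.4286, -9.4286
Numerator Σ_{t=1}^{6}(y_t−ȳ)(y_{t+1}−ȳ) = 56.2449
Denominator Σ(y_t−ȳ)² = 157.7143
r_1 = 56.2449 / 157.7143 = 0.357

0.357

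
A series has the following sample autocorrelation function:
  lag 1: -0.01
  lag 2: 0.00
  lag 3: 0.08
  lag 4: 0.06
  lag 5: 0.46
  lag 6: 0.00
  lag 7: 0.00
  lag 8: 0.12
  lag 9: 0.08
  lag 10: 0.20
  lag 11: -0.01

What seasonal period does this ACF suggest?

The largest autocorrelation is r_5 = 0.46, with a weaker echo at lag 10 (0.20); the remaining lags stay at or below 0.12.
The dominant spike at lag 5 indicates a seasonal period of 5.

5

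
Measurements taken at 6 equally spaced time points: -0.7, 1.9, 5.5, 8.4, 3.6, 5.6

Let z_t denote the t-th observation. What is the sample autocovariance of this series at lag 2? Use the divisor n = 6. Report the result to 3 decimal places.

-1.692

Mean z̄ = (-0.7 + 1.9 + 5.5 + 8.4 + 3.6 + 5.6)/6 = 4.0500
Σ_{t=1}^{4}(z_t−z̄)(z_{t+2}−z̄) = -10.1500
γ_2 = -10.1500 / 6 = -1.692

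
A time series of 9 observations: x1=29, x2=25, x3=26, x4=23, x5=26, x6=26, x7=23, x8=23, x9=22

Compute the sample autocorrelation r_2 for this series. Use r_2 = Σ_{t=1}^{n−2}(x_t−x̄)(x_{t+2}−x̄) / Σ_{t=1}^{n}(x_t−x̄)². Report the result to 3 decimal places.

Mean x̄ = (29 + 25 + 26 + 23 + 26 + 26 + 23 + 23 + 22)/9 = 24.7778
Σ(x_t−x̄)(x_{t+2}−x̄) = (5.1605) + (-0.3951) + (1.4938) + (-2.1728) + (-2.1728) + (-2.1728) + (4.9383) = 4.6790
Denominator Σ(x_t−x̄)² = 39.5556
r_2 = 4.6790 / 39.5556 = 0.118

0.118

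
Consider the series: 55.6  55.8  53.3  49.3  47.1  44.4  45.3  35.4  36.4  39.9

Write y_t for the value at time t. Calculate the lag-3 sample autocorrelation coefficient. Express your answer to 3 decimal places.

Mean ȳ = (55.6 + 55.8 + 53.3 + 49.3 + 47.1 + 44.4 + 45.3 + 35.4 + 36.4 + 39.9)/10 = 46.2500
Numerator Σ_{t=1}^{7}(y_t−ȳ)(y_{t+3}−ȳ) = 35.7275
Denominator Σ(y_t−ȳ)² = 497.7450
r_3 = 35.7275 / 497.7450 = 0.072

0.072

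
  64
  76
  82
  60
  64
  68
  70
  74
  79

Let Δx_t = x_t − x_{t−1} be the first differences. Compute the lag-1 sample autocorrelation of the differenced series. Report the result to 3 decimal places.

-0.134

First differences Δx: 12, 6, -22, 4, 4, 2, 4, 5
Mean of differences = 1.8750
Numerator Σ(Δx_t−Δx̄)(Δx_{t+1}−Δx̄) = -95.7656
Denominator Σ(Δx_t−Δx̄)² = 712.8750
r_1(Δx) = -95.7656 / 712.8750 = -0.134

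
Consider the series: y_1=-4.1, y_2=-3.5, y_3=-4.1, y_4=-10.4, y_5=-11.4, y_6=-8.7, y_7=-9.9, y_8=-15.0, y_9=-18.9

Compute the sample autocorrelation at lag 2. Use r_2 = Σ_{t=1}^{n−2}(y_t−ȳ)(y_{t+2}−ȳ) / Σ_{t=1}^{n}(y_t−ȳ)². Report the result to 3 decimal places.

0.060

Mean ȳ = (-4.1 − 3.5 − 4.1 − 10.4 − 11.4 − 8.7 − 9.9 − 15.0 − 18.9)/9 = -9.5556
Numerator Σ_{t=1}^{7}(y_t−ȳ)(y_{t+2}−ȳ) = 13.0605
Denominator Σ(y_t−ȳ)² = 218.1222
r_2 = 13.0605 / 218.1222 = 0.060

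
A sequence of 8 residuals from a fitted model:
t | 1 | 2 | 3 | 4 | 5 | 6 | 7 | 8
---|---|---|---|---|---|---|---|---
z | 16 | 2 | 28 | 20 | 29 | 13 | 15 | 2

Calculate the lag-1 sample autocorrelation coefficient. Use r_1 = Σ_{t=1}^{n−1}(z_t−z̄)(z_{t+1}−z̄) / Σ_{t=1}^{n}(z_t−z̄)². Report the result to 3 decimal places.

-0.118

Mean z̄ = (16 + 2 + 28 + 20 + 29 + 13 + 15 + 2)/8 = 15.6250
Σ(z_t−z̄)(z_{t+1}−z̄) = (-5.1094) + (-168.6094) + (54.1406) + (58.5156) + (-35.1094) + (1.6406) + (8.5156) = -86.0156
Denominator Σ(z_t−z̄)² = 729.8750
r_1 = -86.0156 / 729.8750 = -0.118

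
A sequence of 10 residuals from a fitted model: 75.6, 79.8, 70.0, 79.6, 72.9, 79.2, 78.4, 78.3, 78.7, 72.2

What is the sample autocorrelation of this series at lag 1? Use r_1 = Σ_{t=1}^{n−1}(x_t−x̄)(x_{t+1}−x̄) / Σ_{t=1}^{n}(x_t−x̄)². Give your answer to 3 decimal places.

Mean x̄ = (75.6 + 79.8 + 70.0 + 79.6 + 72.9 + 79.2 + 78.4 + 78.3 + 78.7 + 72.2)/10 = 76.4700
Numerator Σ_{t=1}^{9}(x_t−x̄)(x_{t+1}−x̄) = -62.2539
Denominator Σ(x_t−x̄)² = 113.9810
r_1 = -62.2539 / 113.9810 = -0.546

-0.546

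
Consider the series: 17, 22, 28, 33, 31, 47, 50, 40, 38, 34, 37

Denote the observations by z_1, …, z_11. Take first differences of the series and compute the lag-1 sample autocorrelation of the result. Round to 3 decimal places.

0.054

First differences Δz: 5, 6, 5, -2, 16, 3, -10, -2, -4, 3
Mean of differences = 2.0000
Numerator Σ(Δz_t−Δz̄)(Δz_{t+1}−Δz̄) = 24.0000
Denominator Σ(Δz_t−Δz̄)² = 444.0000
r_1(Δz) = 24.0000 / 444.0000 = 0.054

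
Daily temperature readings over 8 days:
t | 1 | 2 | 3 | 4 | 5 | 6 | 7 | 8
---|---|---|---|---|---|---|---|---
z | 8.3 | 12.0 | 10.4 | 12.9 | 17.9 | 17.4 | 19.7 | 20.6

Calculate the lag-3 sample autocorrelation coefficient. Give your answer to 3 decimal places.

Mean z̄ = (8.3 + 12.0 + 10.4 + 12.9 + 17.9 + 17.4 + 19.7 + 20.6)/8 = 14.9000
Deviations from mean: -6.6000, -2.9000, -4.5000, -2.0000, 3.0000, 2.5000, 4.8000, 5.7000
Σ(z_t−z̄)(z_{t+3}−z̄) = (13.2000) + (-8.7000) + (-11.2500) + (-9.6000) + (17.1000) = 0.7500
Denominator Σ(z_t−z̄)² = 147.0000
r_3 = 0.7500 / 147.0000 = 0.005

0.005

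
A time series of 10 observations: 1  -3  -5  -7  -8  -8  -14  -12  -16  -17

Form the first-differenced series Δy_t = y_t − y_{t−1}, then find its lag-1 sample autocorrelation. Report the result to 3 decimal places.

-0.696

First differences Δy: -4, -2, -2, -1, 0, -6, 2, -4, -1
Mean of differences = -2.0000
Numerator Σ(Δy_t−Δȳ)(Δy_{t+1}−Δȳ) = -32.0000
Denominator Σ(Δy_t−Δȳ)² = 46.0000
r_1(Δy) = -32.0000 / 46.0000 = -0.696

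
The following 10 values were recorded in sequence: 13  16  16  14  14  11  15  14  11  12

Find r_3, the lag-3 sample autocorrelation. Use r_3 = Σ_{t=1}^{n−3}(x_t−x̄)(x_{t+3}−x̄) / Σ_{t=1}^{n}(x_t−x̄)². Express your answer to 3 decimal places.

-0.009

Mean x̄ = (13 + 16 + 16 + 14 + 14 + 11 + 15 + 14 + 11 + 12)/10 = 13.6000
Numerator Σ_{t=1}^{7}(x_t−x̄)(x_{t+3}−x̄) = -0.2800
Denominator Σ(x_t−x̄)² = 30.4000
r_3 = -0.2800 / 30.4000 = -0.009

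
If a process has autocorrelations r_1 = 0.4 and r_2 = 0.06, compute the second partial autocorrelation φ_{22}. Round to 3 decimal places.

φ_{22} = (r_2 − r_1²) / (1 − r_1²)
r_1² = (0.4)² = 0.16
Numerator = 0.06 − 0.1600 = -0.1000; denominator = 1 − 0.1600 = 0.8400
φ_{22} = -0.1000 / 0.8400 = -0.119

-0.119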